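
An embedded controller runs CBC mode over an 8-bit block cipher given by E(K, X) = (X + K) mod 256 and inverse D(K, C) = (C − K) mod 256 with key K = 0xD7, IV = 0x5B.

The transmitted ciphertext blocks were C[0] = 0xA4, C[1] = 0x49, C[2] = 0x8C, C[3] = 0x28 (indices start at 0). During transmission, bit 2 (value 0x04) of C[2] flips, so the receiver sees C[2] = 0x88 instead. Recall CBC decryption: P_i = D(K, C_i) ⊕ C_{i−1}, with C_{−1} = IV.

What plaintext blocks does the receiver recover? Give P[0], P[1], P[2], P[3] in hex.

Only C[2] changed, to 0x88. In CBC, a change in C_i garbles P_i and flips the same bit in P_{i+1}. Decrypting the received ciphertext:
P[0]: D(K, 0xA4) = 0xCD; 0xCD ⊕ 0x5B = 0x96.
P[1]: D(K, 0x49) = 0x72; 0x72 ⊕ 0xA4 = 0xD6.
P[2]: D(K, 0x88) = 0xB1; 0xB1 ⊕ 0x49 = 0xF8.
P[3]: D(K, 0x28) = 0x51; 0x51 ⊕ 0x88 = 0xD9.
Blocks that differ from the original plaintext: P[2], P[3].

P[0] = 0x96, P[1] = 0xD6, P[2] = 0xF8, P[3] = 0xD9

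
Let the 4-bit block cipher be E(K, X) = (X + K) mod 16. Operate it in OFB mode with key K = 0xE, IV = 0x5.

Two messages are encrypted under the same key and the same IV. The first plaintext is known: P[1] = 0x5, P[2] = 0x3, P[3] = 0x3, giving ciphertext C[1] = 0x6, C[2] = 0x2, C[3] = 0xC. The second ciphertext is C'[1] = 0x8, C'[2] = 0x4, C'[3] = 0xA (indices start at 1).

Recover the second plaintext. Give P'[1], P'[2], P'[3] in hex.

In OFB with a reused IV, both messages share the same keystream S_i, so C_i ⊕ C'_i = P_i ⊕ P'_i and thus P'_i = P_i ⊕ C_i ⊕ C'_i.
P'[1]: 0x5 ⊕ 0x6 ⊕ 0x8 = 0xB.
P'[2]: 0x3 ⊕ 0x2 ⊕ 0x4 = 0x5.
P'[3]: 0x3 ⊕ 0xC ⊕ 0xA = 0x5.

P'[1] = 0xB, P'[2] = 0x5, P'[3] = 0x5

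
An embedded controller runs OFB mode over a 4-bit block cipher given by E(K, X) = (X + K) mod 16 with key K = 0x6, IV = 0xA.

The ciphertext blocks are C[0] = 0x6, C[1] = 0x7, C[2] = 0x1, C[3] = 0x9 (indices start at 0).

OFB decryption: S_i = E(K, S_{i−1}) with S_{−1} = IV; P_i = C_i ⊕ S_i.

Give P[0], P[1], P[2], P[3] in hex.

P[0]: S = E(K, 0xA) = 0x0; 0x6 ⊕ 0x0 = 0x6.
P[1]: S = E(K, 0x0) = 0x6; 0x7 ⊕ 0x6 = 0x1.
P[2]: S = E(K, 0x6) = 0xC; 0x1 ⊕ 0xC = 0xD.
P[3]: S = E(K, 0xC) = 0x2; 0x9 ⊕ 0x2 = 0xB.

P[0] = 0x6, P[1] = 0x1, P[2] = 0xD, P[3] = 0xB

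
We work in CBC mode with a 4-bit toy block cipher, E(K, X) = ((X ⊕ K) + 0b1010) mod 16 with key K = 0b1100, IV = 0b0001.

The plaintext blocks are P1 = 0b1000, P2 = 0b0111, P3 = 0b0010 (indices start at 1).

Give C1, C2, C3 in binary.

C1 = 0b1111, C2 = 0b1110, C3 = 0b1010

CBC encryption: C_i = E(K, P_i ⊕ C_{i−1}), with C_{0} = IV.
C1: P1 ⊕ 0b0001 = 0b1001; E(K, 0b1001) = 0b1111.
C2: P2 ⊕ 0b1111 = 0b1000; E(K, 0b1000) = 0b1110.
C3: P3 ⊕ 0b1110 = 0b1100; E(K, 0b1100) = 0b1010.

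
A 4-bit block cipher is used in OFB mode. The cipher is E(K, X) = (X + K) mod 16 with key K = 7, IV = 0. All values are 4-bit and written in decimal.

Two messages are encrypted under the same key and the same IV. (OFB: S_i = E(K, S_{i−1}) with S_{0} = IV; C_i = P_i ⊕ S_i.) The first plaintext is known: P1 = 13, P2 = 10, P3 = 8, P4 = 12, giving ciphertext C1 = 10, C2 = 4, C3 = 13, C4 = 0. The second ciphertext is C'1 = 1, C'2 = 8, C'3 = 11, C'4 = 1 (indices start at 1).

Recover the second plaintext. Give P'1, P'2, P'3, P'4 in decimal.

In OFB with a reused IV, both messages share the same keystream S_i, so C_i ⊕ C'_i = P_i ⊕ P'_i and thus P'_i = P_i ⊕ C_i ⊕ C'_i.
P'1: 13 ⊕ 10 ⊕ 1 = 6.
P'2: 10 ⊕ 4 ⊕ 8 = 6.
P'3: 8 ⊕ 13 ⊕ 11 = 14.
P'4: 12 ⊕ 0 ⊕ 1 = 13.

P'1 = 6, P'2 = 6, P'3 = 14, P'4 = 13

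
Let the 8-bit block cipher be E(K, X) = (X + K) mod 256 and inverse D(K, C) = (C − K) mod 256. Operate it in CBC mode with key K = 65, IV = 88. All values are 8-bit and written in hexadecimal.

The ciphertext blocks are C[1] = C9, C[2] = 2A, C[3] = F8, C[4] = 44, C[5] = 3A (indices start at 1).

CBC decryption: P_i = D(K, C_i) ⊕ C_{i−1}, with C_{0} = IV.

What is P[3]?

P[3] = B9

P[3]: D(K, F8) = 93; 93 ⊕ 2A = B9.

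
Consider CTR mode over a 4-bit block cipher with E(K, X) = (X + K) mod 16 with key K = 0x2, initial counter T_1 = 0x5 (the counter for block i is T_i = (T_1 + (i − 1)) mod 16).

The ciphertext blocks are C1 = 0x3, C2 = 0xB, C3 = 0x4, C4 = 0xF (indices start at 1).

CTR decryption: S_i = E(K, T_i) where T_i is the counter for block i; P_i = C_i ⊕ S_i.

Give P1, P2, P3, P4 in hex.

P1: T = 0x5, S = E(K, T) = 0x7; 0x3 ⊕ 0x7 = 0x4.
P2: T = 0x6, S = E(K, T) = 0x8; 0xB ⊕ 0x8 = 0x3.
P3: T = 0x7, S = E(K, T) = 0x9; 0x4 ⊕ 0x9 = 0xD.
P4: T = 0x8, S = E(K, T) = 0xA; 0xF ⊕ 0xA = 0x5.

P1 = 0x4, P2 = 0x3, P3 = 0xD, P4 = 0x5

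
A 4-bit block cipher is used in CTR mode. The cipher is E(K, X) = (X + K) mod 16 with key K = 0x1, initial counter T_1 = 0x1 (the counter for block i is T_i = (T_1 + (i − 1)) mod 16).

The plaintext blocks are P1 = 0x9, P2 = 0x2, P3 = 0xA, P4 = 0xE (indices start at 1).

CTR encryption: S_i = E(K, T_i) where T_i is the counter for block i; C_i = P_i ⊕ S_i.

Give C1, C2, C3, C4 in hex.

C1: T = 0x1, S = E(K, T) = 0x2; 0x9 ⊕ 0x2 = 0xB.
C2: T = 0x2, S = E(K, T) = 0x3; 0x2 ⊕ 0x3 = 0x1.
C3: T = 0x3, S = E(K, T) = 0x4; 0xA ⊕ 0x4 = 0xE.
C4: T = 0x4, S = E(K, T) = 0x5; 0xE ⊕ 0x5 = 0xB.

C1 = 0xB, C2 = 0x1, C3 = 0xE, C4 = 0xB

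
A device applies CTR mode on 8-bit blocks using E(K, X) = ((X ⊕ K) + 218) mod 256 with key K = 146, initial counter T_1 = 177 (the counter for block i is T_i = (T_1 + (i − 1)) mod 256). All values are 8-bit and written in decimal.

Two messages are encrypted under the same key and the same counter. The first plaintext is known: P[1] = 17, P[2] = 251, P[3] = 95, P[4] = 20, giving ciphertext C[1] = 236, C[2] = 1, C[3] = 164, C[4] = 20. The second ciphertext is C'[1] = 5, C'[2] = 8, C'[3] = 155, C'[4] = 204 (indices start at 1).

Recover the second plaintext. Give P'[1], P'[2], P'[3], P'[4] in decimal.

P'[1] = 248, P'[2] = 242, P'[3] = 96, P'[4] = 204

In CTR with a reused counter, both messages share the same keystream S_i, so C_i ⊕ C'_i = P_i ⊕ P'_i and thus P'_i = P_i ⊕ C_i ⊕ C'_i.
P'[1]: 17 ⊕ 236 ⊕ 5 = 248.
P'[2]: 251 ⊕ 1 ⊕ 8 = 242.
P'[3]: 95 ⊕ 164 ⊕ 155 = 96.
P'[4]: 20 ⊕ 20 ⊕ 204 = 204.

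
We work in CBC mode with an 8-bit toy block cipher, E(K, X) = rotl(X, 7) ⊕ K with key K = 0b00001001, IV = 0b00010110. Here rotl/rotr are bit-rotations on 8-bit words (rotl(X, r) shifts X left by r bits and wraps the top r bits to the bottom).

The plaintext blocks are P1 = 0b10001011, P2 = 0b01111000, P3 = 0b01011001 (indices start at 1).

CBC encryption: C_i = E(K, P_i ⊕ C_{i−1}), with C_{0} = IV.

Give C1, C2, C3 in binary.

C1: P1 ⊕ 0b00010110 = 0b10011101; E(K, 0b10011101) = 0b11000111.
C2: P2 ⊕ 0b11000111 = 0b10111111; E(K, 0b10111111) = 0b11010110.
C3: P3 ⊕ 0b11010110 = 0b10001111; E(K, 0b10001111) = 0b11001110.

C1 = 0b11000111, C2 = 0b11010110, C3 = 0b11001110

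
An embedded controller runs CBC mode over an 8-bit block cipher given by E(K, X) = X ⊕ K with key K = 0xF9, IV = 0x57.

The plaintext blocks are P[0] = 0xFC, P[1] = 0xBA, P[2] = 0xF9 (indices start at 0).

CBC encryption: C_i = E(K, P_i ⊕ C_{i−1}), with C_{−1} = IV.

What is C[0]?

C[0] = 0x52

C[0]: P[0] ⊕ 0x57 = 0xAB; E(K, 0xAB) = 0x52.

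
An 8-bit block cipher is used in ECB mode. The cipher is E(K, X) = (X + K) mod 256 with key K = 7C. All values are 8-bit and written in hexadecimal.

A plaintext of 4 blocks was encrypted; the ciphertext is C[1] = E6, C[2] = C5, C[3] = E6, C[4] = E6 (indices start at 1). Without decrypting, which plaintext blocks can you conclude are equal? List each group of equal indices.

P[1] = P[3] = P[4]

ECB encrypts each block independently with the same key, so equal ciphertext blocks imply equal plaintext blocks.
C[1] = C[3] = C[4] = E6, so P[1] = P[3] = P[4].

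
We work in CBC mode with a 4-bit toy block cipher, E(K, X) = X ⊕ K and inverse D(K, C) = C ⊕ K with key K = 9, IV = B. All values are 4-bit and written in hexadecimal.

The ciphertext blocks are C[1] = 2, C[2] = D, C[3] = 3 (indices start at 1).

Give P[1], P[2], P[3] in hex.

P[1] = 0, P[2] = 6, P[3] = 7

CBC decryption: P_i = D(K, C_i) ⊕ C_{i−1}, with C_{0} = IV.
P[1]: D(K, 2) = B; B ⊕ B = 0.
P[2]: D(K, D) = 4; 4 ⊕ 2 = 6.
P[3]: D(K, 3) = A; A ⊕ D = 7.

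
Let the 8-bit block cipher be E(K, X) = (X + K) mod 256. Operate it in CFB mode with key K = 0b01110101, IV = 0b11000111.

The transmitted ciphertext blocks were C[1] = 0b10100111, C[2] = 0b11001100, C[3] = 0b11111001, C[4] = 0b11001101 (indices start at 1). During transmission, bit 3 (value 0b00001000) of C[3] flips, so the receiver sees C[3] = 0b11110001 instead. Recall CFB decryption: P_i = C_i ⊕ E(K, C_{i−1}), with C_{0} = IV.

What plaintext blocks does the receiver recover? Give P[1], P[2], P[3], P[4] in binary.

P[1] = 0b10011011, P[2] = 0b11010000, P[3] = 0b10110000, P[4] = 0b10101011

Only C[3] changed, to 0b11110001. In CFB, a change in C_i flips the same bit in P_i and garbles P_{i+1}. Decrypting the received ciphertext:
P[1]: E(K, 0b11000111) = 0b00111100; 0b10100111 ⊕ 0b00111100 = 0b10011011.
P[2]: E(K, 0b10100111) = 0b00011100; 0b11001100 ⊕ 0b00011100 = 0b11010000.
P[3]: E(K, 0b11001100) = 0b01000001; 0b11110001 ⊕ 0b01000001 = 0b10110000.
P[4]: E(K, 0b11110001) = 0b01100110; 0b11001101 ⊕ 0b01100110 = 0b10101011.
Blocks that differ from the original plaintext: P[3], P[4].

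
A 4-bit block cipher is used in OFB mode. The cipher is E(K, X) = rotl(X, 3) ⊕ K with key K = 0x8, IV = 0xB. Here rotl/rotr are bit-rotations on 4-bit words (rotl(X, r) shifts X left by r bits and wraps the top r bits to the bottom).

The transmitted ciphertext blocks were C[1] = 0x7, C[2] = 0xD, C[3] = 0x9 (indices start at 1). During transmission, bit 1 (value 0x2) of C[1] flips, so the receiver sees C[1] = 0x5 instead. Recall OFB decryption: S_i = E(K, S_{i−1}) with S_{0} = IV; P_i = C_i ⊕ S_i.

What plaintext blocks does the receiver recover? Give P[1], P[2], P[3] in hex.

P[1] = 0x0, P[2] = 0xF, P[3] = 0x0

Only C[1] changed, to 0x5. In OFB, a change in C_i flips the same bit in P_i only; the keystream is unaffected. Decrypting the received ciphertext:
P[1]: S = E(K, 0xB) = 0x5; 0x5 ⊕ 0x5 = 0x0.
P[2]: S = E(K, 0x5) = 0x2; 0xD ⊕ 0x2 = 0xF.
P[3]: S = E(K, 0x2) = 0x9; 0x9 ⊕ 0x9 = 0x0.
Blocks that differ from the original plaintext: P[1].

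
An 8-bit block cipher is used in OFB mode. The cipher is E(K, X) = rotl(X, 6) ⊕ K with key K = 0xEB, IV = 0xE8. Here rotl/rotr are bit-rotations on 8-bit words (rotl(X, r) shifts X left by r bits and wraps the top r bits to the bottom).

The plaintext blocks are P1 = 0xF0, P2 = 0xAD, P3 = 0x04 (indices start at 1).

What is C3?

C3 = 0x08

OFB encryption: S_i = E(K, S_{i−1}) with S_{0} = IV; C_i = P_i ⊕ S_i.
C1: S = E(K, 0xE8) = 0xD1; 0xF0 ⊕ 0xD1 = 0x21.
C2: S = E(K, 0xD1) = 0x9F; 0xAD ⊕ 0x9F = 0x32.
C3: S = E(K, 0x9F) = 0x0C; 0x04 ⊕ 0x0C = 0x08.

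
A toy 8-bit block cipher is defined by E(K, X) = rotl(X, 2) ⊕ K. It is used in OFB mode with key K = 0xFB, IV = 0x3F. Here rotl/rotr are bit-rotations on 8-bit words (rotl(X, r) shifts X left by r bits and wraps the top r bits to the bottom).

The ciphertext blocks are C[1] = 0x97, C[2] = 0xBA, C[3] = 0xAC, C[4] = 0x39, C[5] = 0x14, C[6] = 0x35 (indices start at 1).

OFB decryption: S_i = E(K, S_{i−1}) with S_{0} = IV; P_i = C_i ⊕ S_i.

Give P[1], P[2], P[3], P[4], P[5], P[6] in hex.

P[1] = 0x90, P[2] = 0x5D, P[3] = 0xC8, P[4] = 0x53, P[5] = 0x46, P[6] = 0x87

P[1]: S = E(K, 0x3F) = 0x07; 0x97 ⊕ 0x07 = 0x90.
P[2]: S = E(K, 0x07) = 0xE7; 0xBA ⊕ 0xE7 = 0x5D.
P[3]: S = E(K, 0xE7) = 0x64; 0xAC ⊕ 0x64 = 0xC8.
P[4]: S = E(K, 0x64) = 0x6A; 0x39 ⊕ 0x6A = 0x53.
P[5]: S = E(K, 0x6A) = 0x52; 0x14 ⊕ 0x52 = 0x46.
P[6]: S = E(K, 0x52) = 0xB2; 0x35 ⊕ 0xB2 = 0x87.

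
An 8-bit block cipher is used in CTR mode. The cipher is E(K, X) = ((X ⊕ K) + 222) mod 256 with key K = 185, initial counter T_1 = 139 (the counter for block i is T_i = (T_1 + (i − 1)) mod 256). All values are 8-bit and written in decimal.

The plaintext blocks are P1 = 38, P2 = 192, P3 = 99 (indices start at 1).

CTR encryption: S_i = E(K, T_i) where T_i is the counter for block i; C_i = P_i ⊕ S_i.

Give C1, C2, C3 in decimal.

C1 = 54, C2 = 211, C3 = 113

C1: T = 139, S = E(K, T) = 16; 38 ⊕ 16 = 54.
C2: T = 140, S = E(K, T) = 19; 192 ⊕ 19 = 211.
C3: T = 141, S = E(K, T) = 18; 99 ⊕ 18 = 113.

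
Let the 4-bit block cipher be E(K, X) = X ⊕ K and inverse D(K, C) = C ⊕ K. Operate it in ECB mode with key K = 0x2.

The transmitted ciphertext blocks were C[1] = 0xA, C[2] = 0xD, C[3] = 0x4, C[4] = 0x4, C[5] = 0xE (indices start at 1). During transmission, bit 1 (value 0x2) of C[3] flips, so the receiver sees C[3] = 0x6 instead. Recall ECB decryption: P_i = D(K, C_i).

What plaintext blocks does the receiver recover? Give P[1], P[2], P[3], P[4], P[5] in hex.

P[1] = 0x8, P[2] = 0xF, P[3] = 0x4, P[4] = 0x6, P[5] = 0xC

Only C[3] changed, to 0x6. In ECB, a change in C_i affects only P_i. Decrypting the received ciphertext:
P[1]: D(K, 0xA) = 0x8.
P[2]: D(K, 0xD) = 0xF.
P[3]: D(K, 0x6) = 0x4.
P[4]: D(K, 0x4) = 0x6.
P[5]: D(K, 0xE) = 0xC.
Blocks that differ from the original plaintext: P[3].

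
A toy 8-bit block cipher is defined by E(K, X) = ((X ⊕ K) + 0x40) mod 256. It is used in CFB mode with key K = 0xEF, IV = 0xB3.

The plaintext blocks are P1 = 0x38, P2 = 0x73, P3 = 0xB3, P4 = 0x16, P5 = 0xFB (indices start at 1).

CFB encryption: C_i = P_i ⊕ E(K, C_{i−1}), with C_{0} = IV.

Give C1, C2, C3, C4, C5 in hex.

C1: E(K, 0xB3) = 0x9C; 0x38 ⊕ 0x9C = 0xA4.
C2: E(K, 0xA4) = 0x8B; 0x73 ⊕ 0x8B = 0xF8.
C3: E(K, 0xF8) = 0x57; 0xB3 ⊕ 0x57 = 0xE4.
C4: E(K, 0xE4) = 0x4B; 0x16 ⊕ 0x4B = 0x5D.
C5: E(K, 0x5D) = 0xF2; 0xFB ⊕ 0xF2 = 0x09.

C1 = 0xA4, C2 = 0xF8, C3 = 0xE4, C4 = 0x5D, C5 = 0x09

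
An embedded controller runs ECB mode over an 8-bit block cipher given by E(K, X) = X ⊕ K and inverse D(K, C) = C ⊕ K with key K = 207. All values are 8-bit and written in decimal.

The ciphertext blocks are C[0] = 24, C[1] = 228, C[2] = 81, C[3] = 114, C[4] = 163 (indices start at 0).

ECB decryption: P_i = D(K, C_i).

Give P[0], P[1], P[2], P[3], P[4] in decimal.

P[0] = 215, P[1] = 43, P[2] = 158, P[3] = 189, P[4] = 108

P[0]: D(K, 24) = 215.
P[1]: D(K, 228) = 43.
P[2]: D(K, 81) = 158.
P[3]: D(K, 114) = 189.
P[4]: D(K, 163) = 108.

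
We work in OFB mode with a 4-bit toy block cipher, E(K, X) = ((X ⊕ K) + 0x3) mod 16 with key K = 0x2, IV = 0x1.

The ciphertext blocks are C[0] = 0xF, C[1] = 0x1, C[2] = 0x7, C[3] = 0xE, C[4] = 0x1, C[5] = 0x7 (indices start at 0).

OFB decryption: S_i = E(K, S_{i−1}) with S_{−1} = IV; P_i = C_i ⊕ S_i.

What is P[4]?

P[4] = 0x3

P[0]: S = E(K, 0x1) = 0x6; 0xF ⊕ 0x6 = 0x9.
P[1]: S = E(K, 0x6) = 0x7; 0x1 ⊕ 0x7 = 0x6.
P[2]: S = E(K, 0x7) = 0x8; 0x7 ⊕ 0x8 = 0xF.
P[3]: S = E(K, 0x8) = 0xD; 0xE ⊕ 0xD = 0x3.
P[4]: S = E(K, 0xD) = 0x2; 0x1 ⊕ 0x2 = 0x3.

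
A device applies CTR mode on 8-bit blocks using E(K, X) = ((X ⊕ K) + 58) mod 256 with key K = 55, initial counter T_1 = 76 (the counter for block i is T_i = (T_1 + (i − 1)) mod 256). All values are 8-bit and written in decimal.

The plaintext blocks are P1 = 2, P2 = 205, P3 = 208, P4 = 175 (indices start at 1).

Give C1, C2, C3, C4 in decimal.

CTR encryption: S_i = E(K, T_i) where T_i is the counter for block i; C_i = P_i ⊕ S_i.
C1: T = 76, S = E(K, T) = 181; 2 ⊕ 181 = 183.
C2: T = 77, S = E(K, T) = 180; 205 ⊕ 180 = 121.
C3: T = 78, S = E(K, T) = 179; 208 ⊕ 179 = 99.
C4: T = 79, S = E(K, T) = 178; 175 ⊕ 178 = 29.

C1 = 183, C2 = 121, C3 = 99, C4 = 29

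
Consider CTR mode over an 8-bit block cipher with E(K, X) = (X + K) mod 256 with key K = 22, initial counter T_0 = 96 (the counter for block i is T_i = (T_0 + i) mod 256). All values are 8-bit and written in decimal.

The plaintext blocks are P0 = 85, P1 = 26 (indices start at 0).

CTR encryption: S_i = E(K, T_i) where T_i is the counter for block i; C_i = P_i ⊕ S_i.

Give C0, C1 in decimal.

C0 = 35, C1 = 109

C0: T = 96, S = E(K, T) = 118; 85 ⊕ 118 = 35.
C1: T = 97, S = E(K, T) = 119; 26 ⊕ 119 = 109.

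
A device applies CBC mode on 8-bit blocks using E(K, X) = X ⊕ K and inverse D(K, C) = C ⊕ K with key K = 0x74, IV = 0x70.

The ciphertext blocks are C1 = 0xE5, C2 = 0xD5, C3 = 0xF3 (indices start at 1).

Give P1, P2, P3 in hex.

P1 = 0xE1, P2 = 0x44, P3 = 0x52

CBC decryption: P_i = D(K, C_i) ⊕ C_{i−1}, with C_{0} = IV.
P1: D(K, 0xE5) = 0x91; 0x91 ⊕ 0x70 = 0xE1.
P2: D(K, 0xD5) = 0xA1; 0xA1 ⊕ 0xE5 = 0x44.
P3: D(K, 0xF3) = 0x87; 0x87 ⊕ 0xD5 = 0x52.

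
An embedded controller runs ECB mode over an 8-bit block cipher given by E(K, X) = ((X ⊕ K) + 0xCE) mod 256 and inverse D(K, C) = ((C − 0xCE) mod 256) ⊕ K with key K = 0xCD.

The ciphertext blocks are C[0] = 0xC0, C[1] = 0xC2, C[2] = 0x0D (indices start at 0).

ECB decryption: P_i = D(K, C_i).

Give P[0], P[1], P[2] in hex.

P[0] = 0x3F, P[1] = 0x39, P[2] = 0xF2

P[0]: D(K, 0xC0) = 0x3F.
P[1]: D(K, 0xC2) = 0x39.
P[2]: D(K, 0x0D) = 0xF2.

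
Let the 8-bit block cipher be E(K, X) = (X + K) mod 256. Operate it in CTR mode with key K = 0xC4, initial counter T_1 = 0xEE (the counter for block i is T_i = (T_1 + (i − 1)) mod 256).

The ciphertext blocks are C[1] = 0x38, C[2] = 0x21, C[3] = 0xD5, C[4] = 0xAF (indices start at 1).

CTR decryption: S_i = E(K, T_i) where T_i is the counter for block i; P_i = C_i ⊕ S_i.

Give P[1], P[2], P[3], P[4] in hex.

P[1]: T = 0xEE, S = E(K, T) = 0xB2; 0x38 ⊕ 0xB2 = 0x8A.
P[2]: T = 0xEF, S = E(K, T) = 0xB3; 0x21 ⊕ 0xB3 = 0x92.
P[3]: T = 0xF0, S = E(K, T) = 0xB4; 0xD5 ⊕ 0xB4 = 0x61.
P[4]: T = 0xF1, S = E(K, T) = 0xB5; 0xAF ⊕ 0xB5 = 0x1A.

P[1] = 0x8A, P[2] = 0x92, P[3] = 0x61, P[4] = 0x1A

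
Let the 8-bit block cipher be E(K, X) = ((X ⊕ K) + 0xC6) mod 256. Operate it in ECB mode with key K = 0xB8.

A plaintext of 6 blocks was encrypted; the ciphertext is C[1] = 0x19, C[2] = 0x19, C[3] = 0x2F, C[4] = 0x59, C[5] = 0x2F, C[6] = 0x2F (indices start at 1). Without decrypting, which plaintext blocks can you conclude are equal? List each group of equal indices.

P[1] = P[2]; P[3] = P[5] = P[6]

ECB encrypts each block independently with the same key, so equal ciphertext blocks imply equal plaintext blocks.
C[1] = C[2] = 0x19, so P[1] = P[2].
C[3] = C[5] = C[6] = 0x2F, so P[3] = P[5] = P[6].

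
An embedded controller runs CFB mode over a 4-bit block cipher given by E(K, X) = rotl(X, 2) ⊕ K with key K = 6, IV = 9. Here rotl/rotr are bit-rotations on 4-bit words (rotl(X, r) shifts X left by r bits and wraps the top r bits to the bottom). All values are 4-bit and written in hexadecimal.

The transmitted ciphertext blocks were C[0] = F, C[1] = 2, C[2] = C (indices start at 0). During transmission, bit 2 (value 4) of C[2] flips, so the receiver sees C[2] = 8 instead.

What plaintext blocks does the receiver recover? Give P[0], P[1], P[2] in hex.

P[0] = F, P[1] = B, P[2] = 6

CFB decryption: P_i = C_i ⊕ E(K, C_{i−1}), with C_{−1} = IV.
Only C[2] changed, to 8. In CFB, a change in C_i flips the same bit in P_i and garbles P_{i+1}. Decrypting the received ciphertext:
P[0]: E(K, 9) = 0; F ⊕ 0 = F.
P[1]: E(K, F) = 9; 2 ⊕ 9 = B.
P[2]: E(K, 2) = E; 8 ⊕ E = 6.
Blocks that differ from the original plaintext: P[2].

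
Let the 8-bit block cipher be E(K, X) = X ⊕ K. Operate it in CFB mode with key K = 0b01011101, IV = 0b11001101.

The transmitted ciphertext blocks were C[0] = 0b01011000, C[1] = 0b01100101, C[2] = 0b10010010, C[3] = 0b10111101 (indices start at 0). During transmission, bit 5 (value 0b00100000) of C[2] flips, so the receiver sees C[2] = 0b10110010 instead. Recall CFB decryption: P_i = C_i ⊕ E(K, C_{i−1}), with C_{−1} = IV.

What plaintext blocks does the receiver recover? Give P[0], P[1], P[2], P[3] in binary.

P[0] = 0b11001000, P[1] = 0b01100000, P[2] = 0b10001010, P[3] = 0b01010010

Only C[2] changed, to 0b10110010. In CFB, a change in C_i flips the same bit in P_i and garbles P_{i+1}. Decrypting the received ciphertext:
P[0]: E(K, 0b11001101) = 0b10010000; 0b01011000 ⊕ 0b10010000 = 0b11001000.
P[1]: E(K, 0b01011000) = 0b00000101; 0b01100101 ⊕ 0b00000101 = 0b01100000.
P[2]: E(K, 0b01100101) = 0b00111000; 0b10110010 ⊕ 0b00111000 = 0b10001010.
P[3]: E(K, 0b10110010) = 0b11101111; 0b10111101 ⊕ 0b11101111 = 0b01010010.
Blocks that differ from the original plaintext: P[2], P[3].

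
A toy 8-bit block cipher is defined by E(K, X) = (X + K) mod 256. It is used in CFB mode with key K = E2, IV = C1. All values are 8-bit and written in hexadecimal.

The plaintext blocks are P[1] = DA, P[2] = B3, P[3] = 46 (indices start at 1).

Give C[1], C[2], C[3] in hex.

CFB encryption: C_i = P_i ⊕ E(K, C_{i−1}), with C_{0} = IV.
C[1]: E(K, C1) = A3; DA ⊕ A3 = 79.
C[2]: E(K, 79) = 5B; B3 ⊕ 5B = E8.
C[3]: E(K, E8) = CA; 46 ⊕ CA = 8C.

C[1] = 79, C[2] = E8, C[3] = 8C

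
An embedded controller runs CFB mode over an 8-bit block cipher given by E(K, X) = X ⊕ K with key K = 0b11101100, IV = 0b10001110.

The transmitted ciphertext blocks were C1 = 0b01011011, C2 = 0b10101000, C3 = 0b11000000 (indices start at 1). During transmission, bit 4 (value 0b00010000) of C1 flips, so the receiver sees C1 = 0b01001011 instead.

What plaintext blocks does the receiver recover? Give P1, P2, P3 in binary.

P1 = 0b00101001, P2 = 0b00001111, P3 = 0b10000100

CFB decryption: P_i = C_i ⊕ E(K, C_{i−1}), with C_{0} = IV.
Only C1 changed, to 0b01001011. In CFB, a change in C_i flips the same bit in P_i and garbles P_{i+1}. Decrypting the received ciphertext:
P1: E(K, 0b10001110) = 0b01100010; 0b01001011 ⊕ 0b01100010 = 0b00101001.
P2: E(K, 0b01001011) = 0b10100111; 0b10101000 ⊕ 0b10100111 = 0b00001111.
P3: E(K, 0b10101000) = 0b01000100; 0b11000000 ⊕ 0b01000100 = 0b10000100.
Blocks that differ from the original plaintext: P1, P2.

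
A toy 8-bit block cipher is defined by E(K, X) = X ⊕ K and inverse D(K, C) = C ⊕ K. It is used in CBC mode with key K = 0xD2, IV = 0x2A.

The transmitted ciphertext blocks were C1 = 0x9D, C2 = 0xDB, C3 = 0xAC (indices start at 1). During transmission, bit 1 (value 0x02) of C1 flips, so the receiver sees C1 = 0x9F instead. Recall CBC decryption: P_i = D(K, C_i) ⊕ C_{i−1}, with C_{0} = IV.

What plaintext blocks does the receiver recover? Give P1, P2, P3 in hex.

P1 = 0x67, P2 = 0x96, P3 = 0xA5

Only C1 changed, to 0x9F. In CBC, a change in C_i garbles P_i and flips the same bit in P_{i+1}. Decrypting the received ciphertext:
P1: D(K, 0x9F) = 0x4D; 0x4D ⊕ 0x2A = 0x67.
P2: D(K, 0xDB) = 0x09; 0x09 ⊕ 0x9F = 0x96.
P3: D(K, 0xAC) = 0x7E; 0x7E ⊕ 0xDB = 0xA5.
Blocks that differ from the original plaintext: P1, P2.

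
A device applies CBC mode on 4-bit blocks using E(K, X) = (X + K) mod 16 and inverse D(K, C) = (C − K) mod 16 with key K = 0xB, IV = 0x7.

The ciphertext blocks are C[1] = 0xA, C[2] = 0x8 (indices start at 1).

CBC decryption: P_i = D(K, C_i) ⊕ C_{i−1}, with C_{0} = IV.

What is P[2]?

P[2]: D(K, 0x8) = 0xD; 0xD ⊕ 0xA = 0x7.

P[2] = 0x7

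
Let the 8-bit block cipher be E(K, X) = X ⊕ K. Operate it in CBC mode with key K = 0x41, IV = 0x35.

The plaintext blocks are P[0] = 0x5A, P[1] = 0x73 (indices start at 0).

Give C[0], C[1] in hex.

C[0] = 0x2E, C[1] = 0x1C

CBC encryption: C_i = E(K, P_i ⊕ C_{i−1}), with C_{−1} = IV.
C[0]: P[0] ⊕ 0x35 = 0x6F; E(K, 0x6F) = 0x2E.
C[1]: P[1] ⊕ 0x2E = 0x5D; E(K, 0x5D) = 0x1C.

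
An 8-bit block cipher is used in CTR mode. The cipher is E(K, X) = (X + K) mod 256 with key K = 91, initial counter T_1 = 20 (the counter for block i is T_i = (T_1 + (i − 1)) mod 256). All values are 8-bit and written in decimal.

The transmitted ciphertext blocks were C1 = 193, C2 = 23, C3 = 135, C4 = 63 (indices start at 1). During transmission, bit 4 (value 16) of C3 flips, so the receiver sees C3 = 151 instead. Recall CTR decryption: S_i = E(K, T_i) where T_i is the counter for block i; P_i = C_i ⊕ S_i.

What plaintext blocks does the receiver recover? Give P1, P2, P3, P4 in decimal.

Only C3 changed, to 151. In CTR, a change in C_i flips the same bit in P_i only; the keystream is unaffected. Decrypting the received ciphertext:
P1: T = 20, S = E(K, T) = 111; 193 ⊕ 111 = 174.
P2: T = 21, S = E(K, T) = 112; 23 ⊕ 112 = 103.
P3: T = 22, S = E(K, T) = 113; 151 ⊕ 113 = 230.
P4: T = 23, S = E(K, T) = 114; 63 ⊕ 114 = 77.
Blocks that differ from the original plaintext: P3.

P1 = 174, P2 = 103, P3 = 230, P4 = 77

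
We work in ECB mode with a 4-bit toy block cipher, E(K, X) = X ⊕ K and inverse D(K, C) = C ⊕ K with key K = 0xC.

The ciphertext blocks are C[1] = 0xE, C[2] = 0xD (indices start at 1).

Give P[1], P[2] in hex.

ECB decryption: P_i = D(K, C_i).
P[1]: D(K, 0xE) = 0x2.
P[2]: D(K, 0xD) = 0x1.

P[1] = 0x2, P[2] = 0x1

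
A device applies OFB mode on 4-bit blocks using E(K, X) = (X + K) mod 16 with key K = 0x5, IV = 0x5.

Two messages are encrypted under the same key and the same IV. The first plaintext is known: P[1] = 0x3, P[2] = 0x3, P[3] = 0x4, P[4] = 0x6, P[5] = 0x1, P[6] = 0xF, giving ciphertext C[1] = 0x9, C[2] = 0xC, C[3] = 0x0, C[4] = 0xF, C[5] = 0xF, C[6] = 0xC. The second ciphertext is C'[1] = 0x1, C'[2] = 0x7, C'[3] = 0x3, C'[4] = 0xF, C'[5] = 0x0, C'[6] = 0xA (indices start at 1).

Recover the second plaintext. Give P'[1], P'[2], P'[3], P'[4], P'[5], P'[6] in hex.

In OFB with a reused IV, both messages share the same keystream S_i, so C_i ⊕ C'_i = P_i ⊕ P'_i and thus P'_i = P_i ⊕ C_i ⊕ C'_i.
P'[1]: 0x3 ⊕ 0x9 ⊕ 0x1 = 0xB.
P'[2]: 0x3 ⊕ 0xC ⊕ 0x7 = 0x8.
P'[3]: 0x4 ⊕ 0x0 ⊕ 0x3 = 0x7.
P'[4]: 0x6 ⊕ 0xF ⊕ 0xF = 0x6.
P'[5]: 0x1 ⊕ 0xF ⊕ 0x0 = 0xE.
P'[6]: 0xF ⊕ 0xC ⊕ 0xA = 0x9.

P'[1] = 0xB, P'[2] = 0x8, P'[3] = 0x7, P'[4] = 0x6, P'[5] = 0xE, P'[6] = 0x9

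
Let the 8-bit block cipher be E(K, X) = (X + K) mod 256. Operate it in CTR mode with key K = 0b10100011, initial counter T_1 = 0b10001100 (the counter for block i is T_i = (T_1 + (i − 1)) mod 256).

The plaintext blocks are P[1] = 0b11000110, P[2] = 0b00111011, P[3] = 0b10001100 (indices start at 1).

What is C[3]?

C[3] = 0b10111101

CTR encryption: S_i = E(K, T_i) where T_i is the counter for block i; C_i = P_i ⊕ S_i.
C[1]: T = 0b10001100, S = E(K, T) = 0b00101111; 0b11000110 ⊕ 0b00101111 = 0b11101001.
C[2]: T = 0b10001101, S = E(K, T) = 0b00110000; 0b00111011 ⊕ 0b00110000 = 0b00001011.
C[3]: T = 0b10001110, S = E(K, T) = 0b00110001; 0b10001100 ⊕ 0b00110001 = 0b10111101.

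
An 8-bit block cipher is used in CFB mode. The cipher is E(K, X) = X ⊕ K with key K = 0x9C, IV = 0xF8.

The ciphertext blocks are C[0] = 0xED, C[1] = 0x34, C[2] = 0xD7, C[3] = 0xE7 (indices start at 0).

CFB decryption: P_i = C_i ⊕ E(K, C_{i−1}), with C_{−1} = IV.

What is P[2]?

P[2] = 0x7F

P[2]: E(K, 0x34) = 0xA8; 0xD7 ⊕ 0xA8 = 0x7F.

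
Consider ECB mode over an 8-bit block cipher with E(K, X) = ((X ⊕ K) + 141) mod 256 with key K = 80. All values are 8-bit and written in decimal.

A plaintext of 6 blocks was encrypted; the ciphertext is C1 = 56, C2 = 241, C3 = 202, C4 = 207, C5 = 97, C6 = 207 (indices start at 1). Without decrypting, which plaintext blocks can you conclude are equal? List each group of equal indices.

P4 = P6

ECB encrypts each block independently with the same key, so equal ciphertext blocks imply equal plaintext blocks.
C4 = C6 = 207, so P4 = P6.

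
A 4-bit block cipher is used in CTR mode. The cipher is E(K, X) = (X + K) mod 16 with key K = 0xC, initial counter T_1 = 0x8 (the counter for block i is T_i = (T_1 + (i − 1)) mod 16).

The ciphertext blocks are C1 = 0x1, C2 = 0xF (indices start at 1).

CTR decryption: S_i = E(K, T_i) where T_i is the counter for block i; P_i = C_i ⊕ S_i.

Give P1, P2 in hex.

P1: T = 0x8, S = E(K, T) = 0x4; 0x1 ⊕ 0x4 = 0x5.
P2: T = 0x9, S = E(K, T) = 0x5; 0xF ⊕ 0x5 = 0xA.

P1 = 0x5, P2 = 0xA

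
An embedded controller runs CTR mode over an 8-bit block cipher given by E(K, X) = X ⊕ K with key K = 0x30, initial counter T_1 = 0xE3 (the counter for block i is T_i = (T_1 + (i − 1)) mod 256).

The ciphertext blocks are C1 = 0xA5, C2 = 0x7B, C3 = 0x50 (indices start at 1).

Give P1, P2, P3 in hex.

P1 = 0x76, P2 = 0xAF, P3 = 0x85

CTR decryption: S_i = E(K, T_i) where T_i is the counter for block i; P_i = C_i ⊕ S_i.
P1: T = 0xE3, S = E(K, T) = 0xD3; 0xA5 ⊕ 0xD3 = 0x76.
P2: T = 0xE4, S = E(K, T) = 0xD4; 0x7B ⊕ 0xD4 = 0xAF.
P3: T = 0xE5, S = E(K, T) = 0xD5; 0x50 ⊕ 0xD5 = 0x85.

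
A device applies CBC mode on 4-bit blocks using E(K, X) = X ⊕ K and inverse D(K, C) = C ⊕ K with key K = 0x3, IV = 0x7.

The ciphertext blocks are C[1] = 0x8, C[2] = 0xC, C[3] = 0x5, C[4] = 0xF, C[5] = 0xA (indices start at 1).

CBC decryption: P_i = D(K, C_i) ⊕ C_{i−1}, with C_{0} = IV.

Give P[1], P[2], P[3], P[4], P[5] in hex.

P[1]: D(K, 0x8) = 0xB; 0xB ⊕ 0x7 = 0xC.
P[2]: D(K, 0xC) = 0xF; 0xF ⊕ 0x8 = 0x7.
P[3]: D(K, 0x5) = 0x6; 0x6 ⊕ 0xC = 0xA.
P[4]: D(K, 0xF) = 0xC; 0xC ⊕ 0x5 = 0x9.
P[5]: D(K, 0xA) = 0x9; 0x9 ⊕ 0xF = 0x6.

P[1] = 0xC, P[2] = 0x7, P[3] = 0xA, P[4] = 0x9, P[5] = 0x6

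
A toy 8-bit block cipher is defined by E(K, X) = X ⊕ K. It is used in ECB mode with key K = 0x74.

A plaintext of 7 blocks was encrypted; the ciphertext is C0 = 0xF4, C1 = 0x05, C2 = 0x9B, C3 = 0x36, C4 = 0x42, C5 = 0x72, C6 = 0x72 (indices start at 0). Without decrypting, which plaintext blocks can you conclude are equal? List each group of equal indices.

P5 = P6

ECB encrypts each block independently with the same key, so equal ciphertext blocks imply equal plaintext blocks.
C5 = C6 = 0x72, so P5 = P6.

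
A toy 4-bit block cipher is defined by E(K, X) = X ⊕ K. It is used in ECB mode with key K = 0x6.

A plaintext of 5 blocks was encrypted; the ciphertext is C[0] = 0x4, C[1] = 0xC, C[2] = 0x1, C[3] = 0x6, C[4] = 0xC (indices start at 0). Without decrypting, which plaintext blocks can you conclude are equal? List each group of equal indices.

ECB encrypts each block independently with the same key, so equal ciphertext blocks imply equal plaintext blocks.
C[1] = C[4] = 0xC, so P[1] = P[4].

P[1] = P[4]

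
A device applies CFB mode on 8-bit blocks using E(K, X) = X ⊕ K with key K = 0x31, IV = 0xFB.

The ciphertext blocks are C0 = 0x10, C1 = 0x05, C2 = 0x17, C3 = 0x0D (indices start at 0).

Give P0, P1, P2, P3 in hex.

CFB decryption: P_i = C_i ⊕ E(K, C_{i−1}), with C_{−1} = IV.
P0: E(K, 0xFB) = 0xCA; 0x10 ⊕ 0xCA = 0xDA.
P1: E(K, 0x10) = 0x21; 0x05 ⊕ 0x21 = 0x24.
P2: E(K, 0x05) = 0x34; 0x17 ⊕ 0x34 = 0x23.
P3: E(K, 0x17) = 0x26; 0x0D ⊕ 0x26 = 0x2B.

P0 = 0xDA, P1 = 0x24, P2 = 0x23, P3 = 0x2B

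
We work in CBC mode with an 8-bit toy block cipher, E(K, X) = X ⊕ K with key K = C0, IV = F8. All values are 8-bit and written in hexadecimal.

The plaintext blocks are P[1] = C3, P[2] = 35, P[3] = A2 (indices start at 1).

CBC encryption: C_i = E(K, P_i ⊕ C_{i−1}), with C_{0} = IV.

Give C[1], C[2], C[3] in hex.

C[1]: P[1] ⊕ F8 = 3B; E(K, 3B) = FB.
C[2]: P[2] ⊕ FB = CE; E(K, CE) = 0E.
C[3]: P[3] ⊕ 0E = AC; E(K, AC) = 6C.

C[1] = FB, C[2] = 0E, C[3] = 6C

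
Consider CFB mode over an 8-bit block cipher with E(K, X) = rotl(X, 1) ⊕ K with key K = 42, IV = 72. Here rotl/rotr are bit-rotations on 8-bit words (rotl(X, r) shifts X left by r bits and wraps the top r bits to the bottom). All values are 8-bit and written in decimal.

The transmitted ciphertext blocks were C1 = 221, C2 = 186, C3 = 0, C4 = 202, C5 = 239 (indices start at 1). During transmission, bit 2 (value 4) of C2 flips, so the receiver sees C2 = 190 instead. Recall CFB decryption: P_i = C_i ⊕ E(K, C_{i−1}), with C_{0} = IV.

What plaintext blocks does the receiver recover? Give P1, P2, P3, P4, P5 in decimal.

P1 = 103, P2 = 47, P3 = 87, P4 = 224, P5 = 80

Only C2 changed, to 190. In CFB, a change in C_i flips the same bit in P_i and garbles P_{i+1}. Decrypting the received ciphertext:
P1: E(K, 72) = 186; 221 ⊕ 186 = 103.
P2: E(K, 221) = 145; 190 ⊕ 145 = 47.
P3: E(K, 190) = 87; 0 ⊕ 87 = 87.
P4: E(K, 0) = 42; 202 ⊕ 42 = 224.
P5: E(K, 202) = 191; 239 ⊕ 191 = 80.
Blocks that differ from the original plaintext: P2, P3.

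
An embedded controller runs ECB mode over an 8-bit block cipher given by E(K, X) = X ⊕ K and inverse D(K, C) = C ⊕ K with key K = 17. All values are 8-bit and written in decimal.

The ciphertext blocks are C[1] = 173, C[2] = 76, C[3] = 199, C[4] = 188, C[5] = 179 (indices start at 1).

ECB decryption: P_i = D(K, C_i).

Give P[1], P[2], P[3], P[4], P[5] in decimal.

P[1]: D(K, 173) = 188.
P[2]: D(K, 76) = 93.
P[3]: D(K, 199) = 214.
P[4]: D(K, 188) = 173.
P[5]: D(K, 179) = 162.

P[1] = 188, P[2] = 93, P[3] = 214, P[4] = 173, P[5] = 162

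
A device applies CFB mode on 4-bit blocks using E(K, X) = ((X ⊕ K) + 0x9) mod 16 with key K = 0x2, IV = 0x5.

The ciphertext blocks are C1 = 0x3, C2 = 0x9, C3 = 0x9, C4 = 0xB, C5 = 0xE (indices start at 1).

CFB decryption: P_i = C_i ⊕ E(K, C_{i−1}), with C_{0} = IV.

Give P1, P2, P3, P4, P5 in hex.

P1 = 0x3, P2 = 0x3, P3 = 0xD, P4 = 0xF, P5 = 0xC

P1: E(K, 0x5) = 0x0; 0x3 ⊕ 0x0 = 0x3.
P2: E(K, 0x3) = 0xA; 0x9 ⊕ 0xA = 0x3.
P3: E(K, 0x9) = 0x4; 0x9 ⊕ 0x4 = 0xD.
P4: E(K, 0x9) = 0x4; 0xB ⊕ 0x4 = 0xF.
P5: E(K, 0xB) = 0x2; 0xE ⊕ 0x2 = 0xC.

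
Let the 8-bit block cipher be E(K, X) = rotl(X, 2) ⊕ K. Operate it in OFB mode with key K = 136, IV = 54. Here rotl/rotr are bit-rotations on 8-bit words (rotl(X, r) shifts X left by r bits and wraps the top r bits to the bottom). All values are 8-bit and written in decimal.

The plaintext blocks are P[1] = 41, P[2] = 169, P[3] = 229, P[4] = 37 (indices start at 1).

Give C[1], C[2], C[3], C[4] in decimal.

C[1] = 121, C[2] = 96, C[3] = 74, C[4] = 19

OFB encryption: S_i = E(K, S_{i−1}) with S_{0} = IV; C_i = P_i ⊕ S_i.
C[1]: S = E(K, 54) = 80; 41 ⊕ 80 = 121.
C[2]: S = E(K, 80) = 201; 169 ⊕ 201 = 96.
C[3]: S = E(K, 201) = 175; 229 ⊕ 175 = 74.
C[4]: S = E(K, 175) = 54; 37 ⊕ 54 = 19.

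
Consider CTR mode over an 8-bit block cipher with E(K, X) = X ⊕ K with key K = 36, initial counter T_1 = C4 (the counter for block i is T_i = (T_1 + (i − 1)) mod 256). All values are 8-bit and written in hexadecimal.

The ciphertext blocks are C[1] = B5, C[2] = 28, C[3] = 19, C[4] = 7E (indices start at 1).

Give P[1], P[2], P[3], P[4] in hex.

CTR decryption: S_i = E(K, T_i) where T_i is the counter for block i; P_i = C_i ⊕ S_i.
P[1]: T = C4, S = E(K, T) = F2; B5 ⊕ F2 = 47.
P[2]: T = C5, S = E(K, T) = F3; 28 ⊕ F3 = DB.
P[3]: T = C6, S = E(K, T) = F0; 19 ⊕ F0 = E9.
P[4]: T = C7, S = E(K, T) = F1; 7E ⊕ F1 = 8F.

P[1] = 47, P[2] = DB, P[3] = E9, P[4] = 8F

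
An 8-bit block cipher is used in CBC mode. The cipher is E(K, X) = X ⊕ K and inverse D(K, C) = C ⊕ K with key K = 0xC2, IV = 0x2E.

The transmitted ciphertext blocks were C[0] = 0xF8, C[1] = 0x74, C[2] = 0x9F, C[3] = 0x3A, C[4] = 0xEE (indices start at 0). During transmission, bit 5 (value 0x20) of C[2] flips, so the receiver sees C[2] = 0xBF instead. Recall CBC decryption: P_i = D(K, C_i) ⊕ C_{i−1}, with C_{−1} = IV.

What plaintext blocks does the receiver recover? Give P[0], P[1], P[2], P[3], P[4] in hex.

P[0] = 0x14, P[1] = 0x4E, P[2] = 0x09, P[3] = 0x47, P[4] = 0x16

Only C[2] changed, to 0xBF. In CBC, a change in C_i garbles P_i and flips the same bit in P_{i+1}. Decrypting the received ciphertext:
P[0]: D(K, 0xF8) = 0x3A; 0x3A ⊕ 0x2E = 0x14.
P[1]: D(K, 0x74) = 0xB6; 0xB6 ⊕ 0xF8 = 0x4E.
P[2]: D(K, 0xBF) = 0x7D; 0x7D ⊕ 0x74 = 0x09.
P[3]: D(K, 0x3A) = 0xF8; 0xF8 ⊕ 0xBF = 0x47.
P[4]: D(K, 0xEE) = 0x2C; 0x2C ⊕ 0x3A = 0x16.
Blocks that differ from the original plaintext: P[2], P[3].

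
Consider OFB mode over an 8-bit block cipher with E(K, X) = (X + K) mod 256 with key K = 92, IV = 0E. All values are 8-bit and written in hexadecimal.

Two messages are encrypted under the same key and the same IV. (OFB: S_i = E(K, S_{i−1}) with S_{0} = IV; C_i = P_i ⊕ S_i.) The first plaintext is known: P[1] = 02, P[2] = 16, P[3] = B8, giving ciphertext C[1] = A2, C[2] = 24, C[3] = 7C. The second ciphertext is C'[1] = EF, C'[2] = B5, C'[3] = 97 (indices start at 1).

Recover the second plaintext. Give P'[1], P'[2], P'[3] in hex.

P'[1] = 4F, P'[2] = 87, P'[3] = 53

In OFB with a reused IV, both messages share the same keystream S_i, so C_i ⊕ C'_i = P_i ⊕ P'_i and thus P'_i = P_i ⊕ C_i ⊕ C'_i.
P'[1]: 02 ⊕ A2 ⊕ EF = 4F.
P'[2]: 16 ⊕ 24 ⊕ B5 = 87.
P'[3]: B8 ⊕ 7C ⊕ 97 = 53.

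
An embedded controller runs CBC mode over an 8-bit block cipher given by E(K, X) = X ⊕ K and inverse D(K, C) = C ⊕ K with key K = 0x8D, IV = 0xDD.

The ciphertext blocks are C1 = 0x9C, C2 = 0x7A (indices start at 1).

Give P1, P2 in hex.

P1 = 0xCC, P2 = 0x6B

CBC decryption: P_i = D(K, C_i) ⊕ C_{i−1}, with C_{0} = IV.
P1: D(K, 0x9C) = 0x11; 0x11 ⊕ 0xDD = 0xCC.
P2: D(K, 0x7A) = 0xF7; 0xF7 ⊕ 0x9C = 0x6B.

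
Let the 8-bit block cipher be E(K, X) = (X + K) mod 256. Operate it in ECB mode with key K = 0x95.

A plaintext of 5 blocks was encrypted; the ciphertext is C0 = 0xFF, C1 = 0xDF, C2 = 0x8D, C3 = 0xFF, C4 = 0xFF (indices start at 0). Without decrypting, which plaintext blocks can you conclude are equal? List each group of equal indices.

P0 = P3 = P4

ECB encrypts each block independently with the same key, so equal ciphertext blocks imply equal plaintext blocks.
C0 = C3 = C4 = 0xFF, so P0 = P3 = P4.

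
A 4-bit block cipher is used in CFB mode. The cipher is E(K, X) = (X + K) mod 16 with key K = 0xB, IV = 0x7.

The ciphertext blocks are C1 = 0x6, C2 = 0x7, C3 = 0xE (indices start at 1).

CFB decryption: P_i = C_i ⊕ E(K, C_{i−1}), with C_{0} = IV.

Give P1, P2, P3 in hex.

P1 = 0x4, P2 = 0x6, P3 = 0xC

P1: E(K, 0x7) = 0x2; 0x6 ⊕ 0x2 = 0x4.
P2: E(K, 0x6) = 0x1; 0x7 ⊕ 0x1 = 0x6.
P3: E(K, 0x7) = 0x2; 0xE ⊕ 0x2 = 0xC.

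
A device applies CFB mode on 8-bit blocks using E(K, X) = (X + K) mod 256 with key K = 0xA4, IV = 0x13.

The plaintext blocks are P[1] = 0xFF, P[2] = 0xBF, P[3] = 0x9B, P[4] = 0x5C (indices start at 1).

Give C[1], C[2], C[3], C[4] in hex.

CFB encryption: C_i = P_i ⊕ E(K, C_{i−1}), with C_{0} = IV.
C[1]: E(K, 0x13) = 0xB7; 0xFF ⊕ 0xB7 = 0x48.
C[2]: E(K, 0x48) = 0xEC; 0xBF ⊕ 0xEC = 0x53.
C[3]: E(K, 0x53) = 0xF7; 0x9B ⊕ 0xF7 = 0x6C.
C[4]: E(K, 0x6C) = 0x10; 0x5C ⊕ 0x10 = 0x4C.

C[1] = 0x48, C[2] = 0x53, C[3] = 0x6C, C[4] = 0x4C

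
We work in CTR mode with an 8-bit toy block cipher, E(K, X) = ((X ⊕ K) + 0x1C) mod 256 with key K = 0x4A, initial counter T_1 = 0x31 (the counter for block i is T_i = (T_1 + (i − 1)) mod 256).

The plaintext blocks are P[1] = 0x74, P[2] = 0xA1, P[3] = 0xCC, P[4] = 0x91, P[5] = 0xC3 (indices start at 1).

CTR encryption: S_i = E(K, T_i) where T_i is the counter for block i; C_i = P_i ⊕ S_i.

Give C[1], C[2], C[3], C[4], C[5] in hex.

C[1] = 0xE3, C[2] = 0x35, C[3] = 0x59, C[4] = 0x0B, C[5] = 0x58

C[1]: T = 0x31, S = E(K, T) = 0x97; 0x74 ⊕ 0x97 = 0xE3.
C[2]: T = 0x32, S = E(K, T) = 0x94; 0xA1 ⊕ 0x94 = 0x35.
C[3]: T = 0x33, S = E(K, T) = 0x95; 0xCC ⊕ 0x95 = 0x59.
C[4]: T = 0x34, S = E(K, T) = 0x9A; 0x91 ⊕ 0x9A = 0x0B.
C[5]: T = 0x35, S = E(K, T) = 0x9B; 0xC3 ⊕ 0x9B = 0x58.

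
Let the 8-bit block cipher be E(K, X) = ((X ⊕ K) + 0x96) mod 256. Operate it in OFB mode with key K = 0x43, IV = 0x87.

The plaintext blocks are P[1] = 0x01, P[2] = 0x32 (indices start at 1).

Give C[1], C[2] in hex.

OFB encryption: S_i = E(K, S_{i−1}) with S_{0} = IV; C_i = P_i ⊕ S_i.
C[1]: S = E(K, 0x87) = 0x5A; 0x01 ⊕ 0x5A = 0x5B.
C[2]: S = E(K, 0x5A) = 0xAF; 0x32 ⊕ 0xAF = 0x9D.

C[1] = 0x5B, C[2] = 0x9D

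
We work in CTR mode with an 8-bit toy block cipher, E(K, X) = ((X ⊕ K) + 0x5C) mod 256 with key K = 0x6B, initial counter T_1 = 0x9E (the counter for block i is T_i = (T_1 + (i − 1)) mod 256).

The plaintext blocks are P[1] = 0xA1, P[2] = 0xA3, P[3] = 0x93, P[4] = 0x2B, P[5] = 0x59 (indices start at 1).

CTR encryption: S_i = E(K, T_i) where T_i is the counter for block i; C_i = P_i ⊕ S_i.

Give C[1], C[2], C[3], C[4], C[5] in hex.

C[1] = 0xF0, C[2] = 0xF3, C[3] = 0xB4, C[4] = 0x0D, C[5] = 0x7C

C[1]: T = 0x9E, S = E(K, T) = 0x51; 0xA1 ⊕ 0x51 = 0xF0.
C[2]: T = 0x9F, S = E(K, T) = 0x50; 0xA3 ⊕ 0x50 = 0xF3.
C[3]: T = 0xA0, S = E(K, T) = 0x27; 0x93 ⊕ 0x27 = 0xB4.
C[4]: T = 0xA1, S = E(K, T) = 0x26; 0x2B ⊕ 0x26 = 0x0D.
C[5]: T = 0xA2, S = E(K, T) = 0x25; 0x59 ⊕ 0x25 = 0x7C.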